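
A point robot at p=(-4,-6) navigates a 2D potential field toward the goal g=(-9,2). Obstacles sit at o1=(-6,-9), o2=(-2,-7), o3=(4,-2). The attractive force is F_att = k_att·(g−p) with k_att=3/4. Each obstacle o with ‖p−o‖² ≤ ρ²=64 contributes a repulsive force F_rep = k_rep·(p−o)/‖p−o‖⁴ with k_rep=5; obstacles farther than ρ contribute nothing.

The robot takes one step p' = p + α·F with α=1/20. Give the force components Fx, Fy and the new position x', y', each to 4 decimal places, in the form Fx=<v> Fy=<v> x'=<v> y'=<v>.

Fx=-4.0908 Fy=6.2888 x'=-4.2045 y'=-5.6856

F_att = 3/4·(g−p) = 3/4·(-5,8) = (-3.7500,6.0000)
o1: d²=13 ≤ ρ²=64; F_rep = 5·(2,3)/13² = (0.0592,0.0888)
o2: d²=5 ≤ ρ²=64; F_rep = 5·(-2,1)/5² = (-0.4000,0.2000)
o3: d²=80 > ρ²=64 → inactive
F = F_att + ΣF_rep = (-4.0908,6.2888)
p' = p + 1/20·F = (-4.2045,-5.6856)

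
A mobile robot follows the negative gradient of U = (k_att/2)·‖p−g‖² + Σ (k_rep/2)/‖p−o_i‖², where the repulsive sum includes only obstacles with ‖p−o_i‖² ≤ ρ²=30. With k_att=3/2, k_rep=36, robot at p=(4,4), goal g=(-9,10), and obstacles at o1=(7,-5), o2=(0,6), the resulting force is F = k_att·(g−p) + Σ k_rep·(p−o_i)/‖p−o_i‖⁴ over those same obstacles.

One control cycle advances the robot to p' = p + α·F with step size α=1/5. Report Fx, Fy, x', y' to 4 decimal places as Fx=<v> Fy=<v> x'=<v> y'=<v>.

Fx=-19.1400 Fy=8.8200 x'=0.1720 y'=5.7640

F_att = 3/2·(g−p) = 3/2·(-13,6) = (-19.5000,9.0000)
o1: d²=90 > ρ²=30 → inactive
o2: d²=20 ≤ ρ²=30; F_rep = 36·(4,-2)/20² = (0.3600,-0.1800)
F = F_att + ΣF_rep = (-19.1400,8.8200)
p' = p + 1/5·F = (0.1720,5.7640)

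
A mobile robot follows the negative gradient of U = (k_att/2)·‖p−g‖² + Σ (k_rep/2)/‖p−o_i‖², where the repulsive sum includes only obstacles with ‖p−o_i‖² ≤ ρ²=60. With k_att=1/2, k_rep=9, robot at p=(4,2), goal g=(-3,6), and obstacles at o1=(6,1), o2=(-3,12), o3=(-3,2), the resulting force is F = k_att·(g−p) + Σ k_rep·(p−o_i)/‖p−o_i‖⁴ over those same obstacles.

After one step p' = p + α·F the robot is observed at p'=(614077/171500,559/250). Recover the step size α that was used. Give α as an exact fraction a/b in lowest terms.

α = 1/10

F_att = 1/2·(g−p) = 1/2·(-7,4) = (-3.5000,2.0000)
o1: d²=5 ≤ ρ²=60; F_rep = 9·(-2,1)/5² = (-0.7200,0.3600)
o2: d²=149 > ρ²=60 → inactive
o3: d²=49 ≤ ρ²=60; F_rep = 9·(7,0)/49² = (0.0262,0.0000)
F = F_att + ΣF_rep = (-4.1938,2.3600)
Δp = p'−p = (-0.4194,0.2360); α = Δx/Fx = (-71923/171500) / (-71923/17150) = 1/10
check: Δy/Fy = (59/250) / (59/25) = 1/10 ✓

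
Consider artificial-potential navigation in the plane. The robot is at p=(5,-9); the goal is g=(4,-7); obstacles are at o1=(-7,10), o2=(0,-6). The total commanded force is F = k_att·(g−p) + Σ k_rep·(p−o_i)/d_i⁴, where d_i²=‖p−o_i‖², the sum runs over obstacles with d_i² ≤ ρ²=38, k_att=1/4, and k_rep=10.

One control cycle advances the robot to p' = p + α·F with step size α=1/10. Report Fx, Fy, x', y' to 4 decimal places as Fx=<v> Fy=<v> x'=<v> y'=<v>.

Fx=-0.2067 Fy=0.4740 x'=4.9793 y'=-8.9526

F_att = 1/4·(g−p) = 1/4·(-1,2) = (-0.2500,0.5000)
o1: d²=505 > ρ²=38 → inactive
o2: d²=34 ≤ ρ²=38; F_rep = 10·(5,-3)/34² = (0.0433,-0.0260)
F = F_att + ΣF_rep = (-0.2067,0.4740)
p' = p + 1/10·F = (4.9793,-8.9526)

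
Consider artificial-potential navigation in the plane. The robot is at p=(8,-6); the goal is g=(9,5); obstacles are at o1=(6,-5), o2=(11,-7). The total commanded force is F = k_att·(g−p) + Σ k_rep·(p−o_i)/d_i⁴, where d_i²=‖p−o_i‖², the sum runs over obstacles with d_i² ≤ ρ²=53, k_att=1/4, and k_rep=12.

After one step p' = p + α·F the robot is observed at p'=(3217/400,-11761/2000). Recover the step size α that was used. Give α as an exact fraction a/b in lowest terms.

α = 1/20

F_att = 1/4·(g−p) = 1/4·(1,11) = (0.2500,2.7500)
o1: d²=5 ≤ ρ²=53; F_rep = 12·(2,-1)/5² = (0.9600,-0.4800)
o2: d²=10 ≤ ρ²=53; F_rep = 12·(-3,1)/10² = (-0.3600,0.1200)
F = F_att + ΣF_rep = (0.8500,2.3900)
Δp = p'−p = (0.0425,0.1195); α = Δx/Fx = (17/400) / (17/20) = 1/20
check: Δy/Fy = (239/2000) / (239/100) = 1/20 ✓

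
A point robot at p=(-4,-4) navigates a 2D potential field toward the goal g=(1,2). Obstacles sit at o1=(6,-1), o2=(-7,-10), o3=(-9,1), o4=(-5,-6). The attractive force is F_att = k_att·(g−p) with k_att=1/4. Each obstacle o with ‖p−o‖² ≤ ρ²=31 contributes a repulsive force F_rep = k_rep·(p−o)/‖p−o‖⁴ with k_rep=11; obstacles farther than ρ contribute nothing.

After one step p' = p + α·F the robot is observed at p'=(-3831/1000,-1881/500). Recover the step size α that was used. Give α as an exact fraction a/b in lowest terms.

α = 1/10

F_att = 1/4·(g−p) = 1/4·(5,6) = (1.2500,1.5000)
o1: d²=109 > ρ²=31 → inactive
o2: d²=45 > ρ²=31 → inactive
o3: d²=50 > ρ²=31 → inactive
o4: d²=5 ≤ ρ²=31; F_rep = 11·(1,2)/5² = (0.4400,0.8800)
F = F_att + ΣF_rep = (1.6900,2.3800)
Δp = p'−p = (0.1690,0.2380); α = Δx/Fx = (169/1000) / (169/100) = 1/10
check: Δy/Fy = (119/500) / (119/50) = 1/10 ✓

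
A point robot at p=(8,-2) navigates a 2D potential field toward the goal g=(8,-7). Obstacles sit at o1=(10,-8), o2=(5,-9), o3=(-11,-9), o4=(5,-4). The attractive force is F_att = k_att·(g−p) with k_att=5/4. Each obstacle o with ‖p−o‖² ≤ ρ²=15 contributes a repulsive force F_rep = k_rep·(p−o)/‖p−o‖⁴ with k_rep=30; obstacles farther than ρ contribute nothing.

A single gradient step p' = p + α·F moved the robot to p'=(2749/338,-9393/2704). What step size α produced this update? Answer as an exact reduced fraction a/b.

F_att = 5/4·(g−p) = 5/4·(0,-5) = (0.0000,-6.2500)
o1: d²=40 > ρ²=15 → inactive
o2: d²=58 > ρ²=15 → inactive
o3: d²=410 > ρ²=15 → inactive
o4: d²=13 ≤ ρ²=15; F_rep = 30·(3,2)/13² = (0.5325,0.3550)
F = F_att + ΣF_rep = (0.5325,-5.8950)
Δp = p'−p = (0.1331,-1.4737); α = Δx/Fx = (45/338) / (90/169) = 1/4
check: Δy/Fy = (-3985/2704) / (-3985/676) = 1/4 ✓

α = 1/4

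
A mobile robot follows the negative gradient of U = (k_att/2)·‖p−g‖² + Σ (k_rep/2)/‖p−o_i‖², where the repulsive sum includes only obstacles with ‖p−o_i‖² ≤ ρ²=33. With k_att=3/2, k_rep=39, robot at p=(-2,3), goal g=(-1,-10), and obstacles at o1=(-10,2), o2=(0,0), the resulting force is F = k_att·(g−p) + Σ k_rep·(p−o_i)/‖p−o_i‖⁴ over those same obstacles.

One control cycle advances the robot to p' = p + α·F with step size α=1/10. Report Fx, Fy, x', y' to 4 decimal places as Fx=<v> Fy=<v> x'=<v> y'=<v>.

F_att = 3/2·(g−p) = 3/2·(1,-13) = (1.5000,-19.5000)
o1: d²=65 > ρ²=33 → inactive
o2: d²=13 ≤ ρ²=33; F_rep = 39·(-2,3)/13² = (-0.4615,0.6923)
F = F_att + ΣF_rep = (1.0385,-18.8077)
p' = p + 1/10·F = (-1.8962,1.1192)

Fx=1.0385 Fy=-18.8077 x'=-1.8962 y'=1.1192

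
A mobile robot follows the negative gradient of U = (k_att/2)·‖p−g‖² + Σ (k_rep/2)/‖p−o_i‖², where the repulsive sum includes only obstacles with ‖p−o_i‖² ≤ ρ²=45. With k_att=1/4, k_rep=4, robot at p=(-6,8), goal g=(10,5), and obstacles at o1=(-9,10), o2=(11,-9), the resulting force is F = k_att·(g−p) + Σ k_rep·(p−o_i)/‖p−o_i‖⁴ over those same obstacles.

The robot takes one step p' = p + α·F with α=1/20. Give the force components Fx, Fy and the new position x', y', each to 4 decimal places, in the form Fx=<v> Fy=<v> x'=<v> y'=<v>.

Fx=4.0710 Fy=-0.7973 x'=-5.7964 y'=7.9601

F_att = 1/4·(g−p) = 1/4·(16,-3) = (4.0000,-0.7500)
o1: d²=13 ≤ ρ²=45; F_rep = 4·(3,-2)/13² = (0.0710,-0.0473)
o2: d²=578 > ρ²=45 → inactive
F = F_att + ΣF_rep = (4.0710,-0.7973)
p' = p + 1/20·F = (-5.7964,7.9601)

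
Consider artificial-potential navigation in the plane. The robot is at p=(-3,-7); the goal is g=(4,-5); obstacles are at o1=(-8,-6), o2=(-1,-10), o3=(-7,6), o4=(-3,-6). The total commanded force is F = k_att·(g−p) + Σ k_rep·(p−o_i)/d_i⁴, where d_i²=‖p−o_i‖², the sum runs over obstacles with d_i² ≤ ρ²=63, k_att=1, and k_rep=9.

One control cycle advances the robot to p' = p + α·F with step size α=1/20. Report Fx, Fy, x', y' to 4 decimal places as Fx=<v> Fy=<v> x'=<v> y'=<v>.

F_att = 1·(g−p) = 1·(7,2) = (7.0000,2.0000)
o1: d²=26 ≤ ρ²=63; F_rep = 9·(5,-1)/26² = (0.0666,-0.0133)
o2: d²=13 ≤ ρ²=63; F_rep = 9·(-2,3)/13² = (-0.1065,0.1598)
o3: d²=185 > ρ²=63 → inactive
o4: d²=1 ≤ ρ²=63; F_rep = 9·(0,-1)/1² = (0.0000,-9.0000)
F = F_att + ΣF_rep = (6.9601,-6.8536)
p' = p + 1/20·F = (-2.6520,-7.3427)

Fx=6.9601 Fy=-6.8536 x'=-2.6520 y'=-7.3427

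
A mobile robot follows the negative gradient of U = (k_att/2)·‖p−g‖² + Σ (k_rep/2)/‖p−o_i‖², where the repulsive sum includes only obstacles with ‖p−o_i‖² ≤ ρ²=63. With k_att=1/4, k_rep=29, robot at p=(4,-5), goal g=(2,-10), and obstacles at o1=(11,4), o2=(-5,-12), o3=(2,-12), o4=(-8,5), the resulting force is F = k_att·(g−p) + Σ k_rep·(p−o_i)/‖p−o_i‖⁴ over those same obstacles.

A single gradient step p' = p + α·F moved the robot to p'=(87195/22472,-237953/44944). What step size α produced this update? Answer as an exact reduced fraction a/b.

α = 1/4

F_att = 1/4·(g−p) = 1/4·(-2,-5) = (-0.5000,-1.2500)
o1: d²=130 > ρ²=63 → inactive
o2: d²=130 > ρ²=63 → inactive
o3: d²=53 ≤ ρ²=63; F_rep = 29·(2,7)/53² = (0.0206,0.0723)
o4: d²=244 > ρ²=63 → inactive
F = F_att + ΣF_rep = (-0.4794,-1.1777)
Δp = p'−p = (-0.1198,-0.2944); α = Δx/Fx = (-2693/22472) / (-2693/5618) = 1/4
check: Δy/Fy = (-13233/44944) / (-13233/11236) = 1/4 ✓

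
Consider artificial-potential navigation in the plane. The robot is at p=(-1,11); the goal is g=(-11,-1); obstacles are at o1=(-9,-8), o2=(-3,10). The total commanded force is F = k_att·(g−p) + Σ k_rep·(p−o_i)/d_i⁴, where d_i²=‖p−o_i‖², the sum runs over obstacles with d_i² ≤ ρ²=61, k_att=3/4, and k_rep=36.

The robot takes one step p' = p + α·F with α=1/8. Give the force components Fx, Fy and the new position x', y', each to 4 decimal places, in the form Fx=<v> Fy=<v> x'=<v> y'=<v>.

Fx=-4.6200 Fy=-7.5600 x'=-1.5775 y'=10.0550

F_att = 3/4·(g−p) = 3/4·(-10,-12) = (-7.5000,-9.0000)
o1: d²=425 > ρ²=61 → inactive
o2: d²=5 ≤ ρ²=61; F_rep = 36·(2,1)/5² = (2.8800,1.4400)
F = F_att + ΣF_rep = (-4.6200,-7.5600)
p' = p + 1/8·F = (-1.5775,10.0550)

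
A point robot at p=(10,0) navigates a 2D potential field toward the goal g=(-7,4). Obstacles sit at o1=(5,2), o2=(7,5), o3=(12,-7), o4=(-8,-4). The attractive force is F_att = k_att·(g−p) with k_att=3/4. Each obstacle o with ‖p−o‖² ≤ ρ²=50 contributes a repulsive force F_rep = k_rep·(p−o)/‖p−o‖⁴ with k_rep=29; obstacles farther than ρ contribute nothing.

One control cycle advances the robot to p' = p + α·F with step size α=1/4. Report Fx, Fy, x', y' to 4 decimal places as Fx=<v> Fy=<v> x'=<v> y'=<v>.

F_att = 3/4·(g−p) = 3/4·(-17,4) = (-12.7500,3.0000)
o1: d²=29 ≤ ρ²=50; F_rep = 29·(5,-2)/29² = (0.1724,-0.0690)
o2: d²=34 ≤ ρ²=50; F_rep = 29·(3,-5)/34² = (0.0753,-0.1254)
o3: d²=53 > ρ²=50 → inactive
o4: d²=340 > ρ²=50 → inactive
F = F_att + ΣF_rep = (-12.5023,2.8056)
p' = p + 1/4·F = (6.8744,0.7014)

Fx=-12.5023 Fy=2.8056 x'=6.8744 y'=0.7014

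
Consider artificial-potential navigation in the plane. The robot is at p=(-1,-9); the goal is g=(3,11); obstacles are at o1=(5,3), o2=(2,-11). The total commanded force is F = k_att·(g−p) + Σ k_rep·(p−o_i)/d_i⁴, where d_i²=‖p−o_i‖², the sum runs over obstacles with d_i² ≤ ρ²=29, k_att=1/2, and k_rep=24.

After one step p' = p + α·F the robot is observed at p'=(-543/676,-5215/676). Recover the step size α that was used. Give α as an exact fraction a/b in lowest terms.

α = 1/8

F_att = 1/2·(g−p) = 1/2·(4,20) = (2.0000,10.0000)
o1: d²=180 > ρ²=29 → inactive
o2: d²=13 ≤ ρ²=29; F_rep = 24·(-3,2)/13² = (-0.4260,0.2840)
F = F_att + ΣF_rep = (1.5740,10.2840)
Δp = p'−p = (0.1967,1.2855); α = Δx/Fx = (133/676) / (266/169) = 1/8
check: Δy/Fy = (869/676) / (1738/169) = 1/8 ✓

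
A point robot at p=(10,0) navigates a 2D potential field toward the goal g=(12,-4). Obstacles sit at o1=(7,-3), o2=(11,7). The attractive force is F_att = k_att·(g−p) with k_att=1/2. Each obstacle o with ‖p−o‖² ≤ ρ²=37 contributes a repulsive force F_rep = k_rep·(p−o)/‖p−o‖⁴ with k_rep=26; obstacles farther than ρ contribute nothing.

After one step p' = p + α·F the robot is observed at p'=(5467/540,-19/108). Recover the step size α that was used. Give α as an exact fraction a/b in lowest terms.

α = 1/10

F_att = 1/2·(g−p) = 1/2·(2,-4) = (1.0000,-2.0000)
o1: d²=18 ≤ ρ²=37; F_rep = 26·(3,3)/18² = (0.2407,0.2407)
o2: d²=50 > ρ²=37 → inactive
F = F_att + ΣF_rep = (1.2407,-1.7593)
Δp = p'−p = (0.1241,-0.1759); α = Δx/Fx = (67/540) / (67/54) = 1/10
check: Δy/Fy = (-19/108) / (-95/54) = 1/10 ✓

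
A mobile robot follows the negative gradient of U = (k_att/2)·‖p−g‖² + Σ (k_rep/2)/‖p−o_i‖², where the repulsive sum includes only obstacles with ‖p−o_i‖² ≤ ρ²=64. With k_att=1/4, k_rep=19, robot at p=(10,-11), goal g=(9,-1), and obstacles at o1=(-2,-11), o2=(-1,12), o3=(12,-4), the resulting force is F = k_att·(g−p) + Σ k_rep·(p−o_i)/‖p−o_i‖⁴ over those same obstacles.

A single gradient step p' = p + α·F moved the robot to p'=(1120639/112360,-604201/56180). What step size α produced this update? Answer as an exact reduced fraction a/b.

α = 1/10

F_att = 1/4·(g−p) = 1/4·(-1,10) = (-0.2500,2.5000)
o1: d²=144 > ρ²=64 → inactive
o2: d²=650 > ρ²=64 → inactive
o3: d²=53 ≤ ρ²=64; F_rep = 19·(-2,-7)/53² = (-0.0135,-0.0473)
F = F_att + ΣF_rep = (-0.2635,2.4527)
Δp = p'−p = (-0.0264,0.2453); α = Δx/Fx = (-2961/112360) / (-2961/11236) = 1/10
check: Δy/Fy = (13779/56180) / (13779/5618) = 1/10 ✓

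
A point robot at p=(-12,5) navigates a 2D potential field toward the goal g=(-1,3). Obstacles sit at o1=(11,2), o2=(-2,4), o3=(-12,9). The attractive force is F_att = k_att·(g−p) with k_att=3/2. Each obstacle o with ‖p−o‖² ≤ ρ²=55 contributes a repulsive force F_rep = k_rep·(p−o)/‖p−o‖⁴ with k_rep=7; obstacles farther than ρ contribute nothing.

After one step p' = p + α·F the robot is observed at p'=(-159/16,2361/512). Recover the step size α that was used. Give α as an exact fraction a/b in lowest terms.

F_att = 3/2·(g−p) = 3/2·(11,-2) = (16.5000,-3.0000)
o1: d²=538 > ρ²=55 → inactive
o2: d²=101 > ρ²=55 → inactive
o3: d²=16 ≤ ρ²=55; F_rep = 7·(0,-4)/16² = (0.0000,-0.1094)
F = F_att + ΣF_rep = (16.5000,-3.1094)
Δp = p'−p = (2.0625,-0.3887); α = Δx/Fx = (33/16) / (33/2) = 1/8
check: Δy/Fy = (-199/512) / (-199/64) = 1/8 ✓

α = 1/8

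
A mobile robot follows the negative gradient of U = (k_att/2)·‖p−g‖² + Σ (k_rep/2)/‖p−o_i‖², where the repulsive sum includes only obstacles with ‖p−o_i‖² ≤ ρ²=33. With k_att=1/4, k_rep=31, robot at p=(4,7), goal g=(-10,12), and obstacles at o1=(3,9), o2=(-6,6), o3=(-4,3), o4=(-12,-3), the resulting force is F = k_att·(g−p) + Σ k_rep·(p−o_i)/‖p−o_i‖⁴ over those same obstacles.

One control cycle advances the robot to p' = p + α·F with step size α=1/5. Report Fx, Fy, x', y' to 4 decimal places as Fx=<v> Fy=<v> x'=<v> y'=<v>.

Fx=-2.2600 Fy=-1.2300 x'=3.5480 y'=6.7540

F_att = 1/4·(g−p) = 1/4·(-14,5) = (-3.5000,1.2500)
o1: d²=5 ≤ ρ²=33; F_rep = 31·(1,-2)/5² = (1.2400,-2.4800)
o2: d²=101 > ρ²=33 → inactive
o3: d²=80 > ρ²=33 → inactive
o4: d²=356 > ρ²=33 → inactive
F = F_att + ΣF_rep = (-2.2600,-1.2300)
p' = p + 1/5·F = (3.5480,6.7540)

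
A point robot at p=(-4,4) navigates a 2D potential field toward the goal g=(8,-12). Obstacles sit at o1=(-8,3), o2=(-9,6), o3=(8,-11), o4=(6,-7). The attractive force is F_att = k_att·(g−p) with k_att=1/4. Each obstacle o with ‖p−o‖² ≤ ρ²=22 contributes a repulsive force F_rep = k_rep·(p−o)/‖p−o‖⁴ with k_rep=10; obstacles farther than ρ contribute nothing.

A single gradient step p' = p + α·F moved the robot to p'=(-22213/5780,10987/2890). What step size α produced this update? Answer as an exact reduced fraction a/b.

F_att = 1/4·(g−p) = 1/4·(12,-16) = (3.0000,-4.0000)
o1: d²=17 ≤ ρ²=22; F_rep = 10·(4,1)/17² = (0.1384,0.0346)
o2: d²=29 > ρ²=22 → inactive
o3: d²=369 > ρ²=22 → inactive
o4: d²=221 > ρ²=22 → inactive
F = F_att + ΣF_rep = (3.1384,-3.9654)
Δp = p'−p = (0.1569,-0.1983); α = Δx/Fx = (907/5780) / (907/289) = 1/20
check: Δy/Fy = (-573/2890) / (-1146/289) = 1/20 ✓

α = 1/20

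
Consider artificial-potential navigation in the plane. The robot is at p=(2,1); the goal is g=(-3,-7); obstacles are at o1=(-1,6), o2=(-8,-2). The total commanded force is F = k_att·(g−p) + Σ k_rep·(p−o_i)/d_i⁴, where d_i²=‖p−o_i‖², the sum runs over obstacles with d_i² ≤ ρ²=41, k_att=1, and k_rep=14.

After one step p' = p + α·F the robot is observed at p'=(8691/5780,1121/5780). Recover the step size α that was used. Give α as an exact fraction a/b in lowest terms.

F_att = 1·(g−p) = 1·(-5,-8) = (-5.0000,-8.0000)
o1: d²=34 ≤ ρ²=41; F_rep = 14·(3,-5)/34² = (0.0363,-0.0606)
o2: d²=109 > ρ²=41 → inactive
F = F_att + ΣF_rep = (-4.9637,-8.0606)
Δp = p'−p = (-0.4964,-0.8061); α = Δx/Fx = (-2869/5780) / (-2869/578) = 1/10
check: Δy/Fy = (-4659/5780) / (-4659/578) = 1/10 ✓

α = 1/10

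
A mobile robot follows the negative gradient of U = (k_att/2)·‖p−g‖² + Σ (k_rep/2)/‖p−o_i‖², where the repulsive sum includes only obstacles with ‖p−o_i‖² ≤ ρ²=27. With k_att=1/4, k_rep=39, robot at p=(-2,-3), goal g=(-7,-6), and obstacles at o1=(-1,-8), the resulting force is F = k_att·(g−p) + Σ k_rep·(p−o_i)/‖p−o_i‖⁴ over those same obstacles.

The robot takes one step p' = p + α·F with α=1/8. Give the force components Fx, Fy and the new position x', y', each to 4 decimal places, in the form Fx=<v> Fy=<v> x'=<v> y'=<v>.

F_att = 1/4·(g−p) = 1/4·(-5,-3) = (-1.2500,-0.7500)
o1: d²=26 ≤ ρ²=27; F_rep = 39·(-1,5)/26² = (-0.0577,0.2885)
F = F_att + ΣF_rep = (-1.3077,-0.4615)
p' = p + 1/8·F = (-2.1635,-3.0577)

Fx=-1.3077 Fy=-0.4615 x'=-2.1635 y'=-3.0577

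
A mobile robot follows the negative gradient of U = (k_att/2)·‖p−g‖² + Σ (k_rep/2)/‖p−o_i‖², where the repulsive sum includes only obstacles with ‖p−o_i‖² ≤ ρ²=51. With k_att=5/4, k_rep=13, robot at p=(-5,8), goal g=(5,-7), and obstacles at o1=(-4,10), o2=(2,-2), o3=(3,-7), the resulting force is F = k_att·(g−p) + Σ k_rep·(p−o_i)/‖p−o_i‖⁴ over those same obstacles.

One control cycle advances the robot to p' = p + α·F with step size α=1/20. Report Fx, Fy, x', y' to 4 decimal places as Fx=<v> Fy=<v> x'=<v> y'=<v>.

F_att = 5/4·(g−p) = 5/4·(10,-15) = (12.5000,-18.7500)
o1: d²=5 ≤ ρ²=51; F_rep = 13·(-1,-2)/5² = (-0.5200,-1.0400)
o2: d²=149 > ρ²=51 → inactive
o3: d²=289 > ρ²=51 → inactive
F = F_att + ΣF_rep = (11.9800,-19.7900)
p' = p + 1/20·F = (-4.4010,7.0105)

Fx=11.9800 Fy=-19.7900 x'=-4.4010 y'=7.0105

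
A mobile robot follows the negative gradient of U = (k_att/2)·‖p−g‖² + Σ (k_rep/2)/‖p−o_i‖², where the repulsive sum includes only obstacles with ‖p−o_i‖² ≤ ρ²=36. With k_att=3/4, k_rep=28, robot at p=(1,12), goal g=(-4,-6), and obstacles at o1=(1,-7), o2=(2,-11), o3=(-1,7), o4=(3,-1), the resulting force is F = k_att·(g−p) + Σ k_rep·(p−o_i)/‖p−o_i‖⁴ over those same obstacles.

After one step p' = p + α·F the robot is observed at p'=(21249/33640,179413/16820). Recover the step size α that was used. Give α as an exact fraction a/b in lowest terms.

F_att = 3/4·(g−p) = 3/4·(-5,-18) = (-3.7500,-13.5000)
o1: d²=361 > ρ²=36 → inactive
o2: d²=530 > ρ²=36 → inactive
o3: d²=29 ≤ ρ²=36; F_rep = 28·(2,5)/29² = (0.0666,0.1665)
o4: d²=173 > ρ²=36 → inactive
F = F_att + ΣF_rep = (-3.6834,-13.3335)
Δp = p'−p = (-0.3683,-1.3334); α = Δx/Fx = (-12391/33640) / (-12391/3364) = 1/10
check: Δy/Fy = (-22427/16820) / (-22427/1682) = 1/10 ✓

α = 1/10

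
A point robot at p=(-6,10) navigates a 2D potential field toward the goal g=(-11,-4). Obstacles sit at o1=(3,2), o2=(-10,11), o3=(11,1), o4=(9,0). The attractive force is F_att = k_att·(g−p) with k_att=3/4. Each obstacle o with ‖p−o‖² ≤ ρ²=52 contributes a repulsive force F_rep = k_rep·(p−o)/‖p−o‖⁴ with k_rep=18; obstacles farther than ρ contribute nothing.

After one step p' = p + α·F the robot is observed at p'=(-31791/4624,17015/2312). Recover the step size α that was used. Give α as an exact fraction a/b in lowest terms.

F_att = 3/4·(g−p) = 3/4·(-5,-14) = (-3.7500,-10.5000)
o1: d²=145 > ρ²=52 → inactive
o2: d²=17 ≤ ρ²=52; F_rep = 18·(4,-1)/17² = (0.2491,-0.0623)
o3: d²=370 > ρ²=52 → inactive
o4: d²=325 > ρ²=52 → inactive
F = F_att + ΣF_rep = (-3.5009,-10.5623)
Δp = p'−p = (-0.8752,-2.6406); α = Δx/Fx = (-4047/4624) / (-4047/1156) = 1/4
check: Δy/Fy = (-6105/2312) / (-6105/578) = 1/4 ✓

α = 1/4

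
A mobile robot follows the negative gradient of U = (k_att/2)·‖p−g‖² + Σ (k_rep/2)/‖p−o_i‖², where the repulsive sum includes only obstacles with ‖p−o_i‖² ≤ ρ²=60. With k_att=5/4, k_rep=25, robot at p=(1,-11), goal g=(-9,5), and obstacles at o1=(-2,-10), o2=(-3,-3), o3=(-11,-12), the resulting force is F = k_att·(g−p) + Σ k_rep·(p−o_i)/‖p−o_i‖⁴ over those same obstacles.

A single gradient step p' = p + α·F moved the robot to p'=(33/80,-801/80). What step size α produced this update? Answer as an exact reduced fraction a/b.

F_att = 5/4·(g−p) = 5/4·(-10,16) = (-12.5000,20.0000)
o1: d²=10 ≤ ρ²=60; F_rep = 25·(3,-1)/10² = (0.7500,-0.2500)
o2: d²=80 > ρ²=60 → inactive
o3: d²=145 > ρ²=60 → inactive
F = F_att + ΣF_rep = (-11.7500,19.7500)
Δp = p'−p = (-0.5875,0.9875); α = Δx/Fx = (-47/80) / (-47/4) = 1/20
check: Δy/Fy = (79/80) / (79/4) = 1/20 ✓

α = 1/20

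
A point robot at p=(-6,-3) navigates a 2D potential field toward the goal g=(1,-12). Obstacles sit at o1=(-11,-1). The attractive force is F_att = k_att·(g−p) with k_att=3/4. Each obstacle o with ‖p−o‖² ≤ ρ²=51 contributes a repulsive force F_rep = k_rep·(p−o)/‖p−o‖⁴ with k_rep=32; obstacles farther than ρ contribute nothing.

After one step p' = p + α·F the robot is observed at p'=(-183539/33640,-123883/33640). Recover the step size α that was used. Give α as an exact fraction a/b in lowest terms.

α = 1/10

F_att = 3/4·(g−p) = 3/4·(7,-9) = (5.2500,-6.7500)
o1: d²=29 ≤ ρ²=51; F_rep = 32·(5,-2)/29² = (0.1902,-0.0761)
F = F_att + ΣF_rep = (5.4402,-6.8261)
Δp = p'−p = (0.5440,-0.6826); α = Δx/Fx = (18301/33640) / (18301/3364) = 1/10
check: Δy/Fy = (-22963/33640) / (-22963/3364) = 1/10 ✓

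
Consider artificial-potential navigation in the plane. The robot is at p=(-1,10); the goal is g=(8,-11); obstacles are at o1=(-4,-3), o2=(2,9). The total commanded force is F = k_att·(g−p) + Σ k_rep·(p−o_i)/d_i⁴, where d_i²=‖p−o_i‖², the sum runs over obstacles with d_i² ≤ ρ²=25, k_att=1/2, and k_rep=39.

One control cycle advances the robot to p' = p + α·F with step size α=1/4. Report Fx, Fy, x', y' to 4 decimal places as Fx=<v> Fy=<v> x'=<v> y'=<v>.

Fx=3.3300 Fy=-10.1100 x'=-0.1675 y'=7.4725

F_att = 1/2·(g−p) = 1/2·(9,-21) = (4.5000,-10.5000)
o1: d²=178 > ρ²=25 → inactive
o2: d²=10 ≤ ρ²=25; F_rep = 39·(-3,1)/10² = (-1.1700,0.3900)
F = F_att + ΣF_rep = (3.3300,-10.1100)
p' = p + 1/4·F = (-0.1675,7.4725)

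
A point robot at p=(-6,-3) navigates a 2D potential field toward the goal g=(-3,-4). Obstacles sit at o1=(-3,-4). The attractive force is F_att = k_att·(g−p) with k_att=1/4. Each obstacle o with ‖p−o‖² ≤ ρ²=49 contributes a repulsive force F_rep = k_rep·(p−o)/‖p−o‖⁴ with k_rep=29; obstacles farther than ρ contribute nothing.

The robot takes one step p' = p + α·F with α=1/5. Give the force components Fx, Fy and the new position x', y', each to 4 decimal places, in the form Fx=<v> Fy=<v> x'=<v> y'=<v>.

F_att = 1/4·(g−p) = 1/4·(3,-1) = (0.7500,-0.2500)
o1: d²=10 ≤ ρ²=49; F_rep = 29·(-3,1)/10² = (-0.8700,0.2900)
F = F_att + ΣF_rep = (-0.1200,0.0400)
p' = p + 1/5·F = (-6.0240,-2.9920)

Fx=-0.1200 Fy=0.0400 x'=-6.0240 y'=-2.9920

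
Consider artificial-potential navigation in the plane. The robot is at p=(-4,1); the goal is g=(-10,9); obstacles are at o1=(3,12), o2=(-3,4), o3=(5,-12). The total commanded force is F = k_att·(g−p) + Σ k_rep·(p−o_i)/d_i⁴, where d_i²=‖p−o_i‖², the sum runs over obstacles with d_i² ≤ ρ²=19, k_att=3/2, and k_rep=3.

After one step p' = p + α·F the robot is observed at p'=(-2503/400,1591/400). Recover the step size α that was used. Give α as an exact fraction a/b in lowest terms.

F_att = 3/2·(g−p) = 3/2·(-6,8) = (-9.0000,12.0000)
o1: d²=170 > ρ²=19 → inactive
o2: d²=10 ≤ ρ²=19; F_rep = 3·(-1,-3)/10² = (-0.0300,-0.0900)
o3: d²=250 > ρ²=19 → inactive
F = F_att + ΣF_rep = (-9.0300,11.9100)
Δp = p'−p = (-2.2575,2.9775); α = Δx/Fx = (-903/400) / (-903/100) = 1/4
check: Δy/Fy = (1191/400) / (1191/100) = 1/4 ✓

α = 1/4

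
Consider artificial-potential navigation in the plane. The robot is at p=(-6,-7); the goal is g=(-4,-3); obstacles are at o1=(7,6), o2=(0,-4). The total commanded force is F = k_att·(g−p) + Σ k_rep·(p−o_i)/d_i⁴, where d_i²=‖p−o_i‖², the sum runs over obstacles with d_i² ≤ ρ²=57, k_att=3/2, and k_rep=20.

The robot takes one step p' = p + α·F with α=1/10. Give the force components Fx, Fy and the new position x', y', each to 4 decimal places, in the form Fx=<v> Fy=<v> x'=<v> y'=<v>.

Fx=2.9407 Fy=5.9704 x'=-5.7059 y'=-6.4030

F_att = 3/2·(g−p) = 3/2·(2,4) = (3.0000,6.0000)
o1: d²=338 > ρ²=57 → inactive
o2: d²=45 ≤ ρ²=57; F_rep = 20·(-6,-3)/45² = (-0.0593,-0.0296)
F = F_att + ΣF_rep = (2.9407,5.9704)
p' = p + 1/10·F = (-5.7059,-6.4030)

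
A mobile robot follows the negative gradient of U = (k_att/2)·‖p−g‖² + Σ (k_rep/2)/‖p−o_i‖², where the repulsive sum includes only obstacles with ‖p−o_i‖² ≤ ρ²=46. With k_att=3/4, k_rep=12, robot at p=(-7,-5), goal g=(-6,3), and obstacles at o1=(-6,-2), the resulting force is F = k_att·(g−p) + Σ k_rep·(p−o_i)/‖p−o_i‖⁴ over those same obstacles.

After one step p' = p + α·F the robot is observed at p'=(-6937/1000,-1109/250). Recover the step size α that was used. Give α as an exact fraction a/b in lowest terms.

F_att = 3/4·(g−p) = 3/4·(1,8) = (0.7500,6.0000)
o1: d²=10 ≤ ρ²=46; F_rep = 12·(-1,-3)/10² = (-0.1200,-0.3600)
F = F_att + ΣF_rep = (0.6300,5.6400)
Δp = p'−p = (0.0630,0.5640); α = Δx/Fx = (63/1000) / (63/100) = 1/10
check: Δy/Fy = (141/250) / (141/25) = 1/10 ✓

α = 1/10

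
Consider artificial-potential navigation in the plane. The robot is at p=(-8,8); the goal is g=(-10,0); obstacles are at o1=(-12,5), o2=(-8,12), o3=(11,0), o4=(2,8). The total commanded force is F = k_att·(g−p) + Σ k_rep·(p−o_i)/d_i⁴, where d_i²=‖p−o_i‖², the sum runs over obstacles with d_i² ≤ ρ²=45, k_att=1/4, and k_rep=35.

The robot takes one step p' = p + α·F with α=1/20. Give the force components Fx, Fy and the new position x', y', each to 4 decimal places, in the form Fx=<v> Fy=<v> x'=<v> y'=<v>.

Fx=-0.2760 Fy=-2.3789 x'=-8.0138 y'=7.8811

F_att = 1/4·(g−p) = 1/4·(-2,-8) = (-0.5000,-2.0000)
o1: d²=25 ≤ ρ²=45; F_rep = 35·(4,3)/25² = (0.2240,0.1680)
o2: d²=16 ≤ ρ²=45; F_rep = 35·(0,-4)/16² = (0.0000,-0.5469)
o3: d²=425 > ρ²=45 → inactive
o4: d²=100 > ρ²=45 → inactive
F = F_att + ΣF_rep = (-0.2760,-2.3789)
p' = p + 1/20·F = (-8.0138,7.8811)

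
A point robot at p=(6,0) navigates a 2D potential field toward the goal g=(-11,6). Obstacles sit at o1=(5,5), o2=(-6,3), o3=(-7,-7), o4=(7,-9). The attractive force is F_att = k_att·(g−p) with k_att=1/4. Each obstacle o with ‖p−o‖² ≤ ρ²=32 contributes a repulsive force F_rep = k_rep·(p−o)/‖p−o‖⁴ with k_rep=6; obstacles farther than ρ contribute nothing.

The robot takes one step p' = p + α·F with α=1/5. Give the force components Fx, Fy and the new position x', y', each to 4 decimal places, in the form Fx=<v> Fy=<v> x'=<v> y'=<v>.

F_att = 1/4·(g−p) = 1/4·(-17,6) = (-4.2500,1.5000)
o1: d²=26 ≤ ρ²=32; F_rep = 6·(1,-5)/26² = (0.0089,-0.0444)
o2: d²=153 > ρ²=32 → inactive
o3: d²=218 > ρ²=32 → inactive
o4: d²=82 > ρ²=32 → inactive
F = F_att + ΣF_rep = (-4.2411,1.4556)
p' = p + 1/5·F = (5.1518,0.2911)

Fx=-4.2411 Fy=1.4556 x'=5.1518 y'=0.2911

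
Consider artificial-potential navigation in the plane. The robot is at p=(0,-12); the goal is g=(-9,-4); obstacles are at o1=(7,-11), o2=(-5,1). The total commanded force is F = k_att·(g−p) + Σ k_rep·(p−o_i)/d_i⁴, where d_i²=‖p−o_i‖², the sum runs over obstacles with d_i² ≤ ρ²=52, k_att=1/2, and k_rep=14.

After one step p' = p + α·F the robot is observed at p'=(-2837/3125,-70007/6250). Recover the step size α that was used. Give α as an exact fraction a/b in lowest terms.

α = 1/5

F_att = 1/2·(g−p) = 1/2·(-9,8) = (-4.5000,4.0000)
o1: d²=50 ≤ ρ²=52; F_rep = 14·(-7,-1)/50² = (-0.0392,-0.0056)
o2: d²=194 > ρ²=52 → inactive
F = F_att + ΣF_rep = (-4.5392,3.9944)
Δp = p'−p = (-0.9078,0.7989); α = Δx/Fx = (-2837/3125) / (-2837/625) = 1/5
check: Δy/Fy = (4993/6250) / (4993/1250) = 1/5 ✓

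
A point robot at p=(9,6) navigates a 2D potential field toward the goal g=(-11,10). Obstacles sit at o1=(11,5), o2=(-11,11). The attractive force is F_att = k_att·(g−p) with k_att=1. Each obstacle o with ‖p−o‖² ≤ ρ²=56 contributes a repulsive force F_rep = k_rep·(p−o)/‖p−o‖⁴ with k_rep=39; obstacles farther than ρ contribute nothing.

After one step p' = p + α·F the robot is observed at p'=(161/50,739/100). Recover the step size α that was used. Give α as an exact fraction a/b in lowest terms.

F_att = 1·(g−p) = 1·(-20,4) = (-20.0000,4.0000)
o1: d²=5 ≤ ρ²=56; F_rep = 39·(-2,1)/5² = (-3.1200,1.5600)
o2: d²=425 > ρ²=56 → inactive
F = F_att + ΣF_rep = (-23.1200,5.5600)
Δp = p'−p = (-5.7800,1.3900); α = Δx/Fx = (-289/50) / (-578/25) = 1/4
check: Δy/Fy = (139/100) / (139/25) = 1/4 ✓

α = 1/4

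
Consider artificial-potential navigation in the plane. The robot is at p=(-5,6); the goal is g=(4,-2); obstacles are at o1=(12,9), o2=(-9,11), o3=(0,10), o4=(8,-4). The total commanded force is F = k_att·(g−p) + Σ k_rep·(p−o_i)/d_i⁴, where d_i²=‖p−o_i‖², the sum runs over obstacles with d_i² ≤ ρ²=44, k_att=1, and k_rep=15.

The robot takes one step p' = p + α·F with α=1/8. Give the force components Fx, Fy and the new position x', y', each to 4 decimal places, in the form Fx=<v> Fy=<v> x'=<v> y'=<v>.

Fx=8.9911 Fy=-8.0803 x'=-3.8761 y'=4.9900

F_att = 1·(g−p) = 1·(9,-8) = (9.0000,-8.0000)
o1: d²=298 > ρ²=44 → inactive
o2: d²=41 ≤ ρ²=44; F_rep = 15·(4,-5)/41² = (0.0357,-0.0446)
o3: d²=41 ≤ ρ²=44; F_rep = 15·(-5,-4)/41² = (-0.0446,-0.0357)
o4: d²=269 > ρ²=44 → inactive
F = F_att + ΣF_rep = (8.9911,-8.0803)
p' = p + 1/8·F = (-3.8761,4.9900)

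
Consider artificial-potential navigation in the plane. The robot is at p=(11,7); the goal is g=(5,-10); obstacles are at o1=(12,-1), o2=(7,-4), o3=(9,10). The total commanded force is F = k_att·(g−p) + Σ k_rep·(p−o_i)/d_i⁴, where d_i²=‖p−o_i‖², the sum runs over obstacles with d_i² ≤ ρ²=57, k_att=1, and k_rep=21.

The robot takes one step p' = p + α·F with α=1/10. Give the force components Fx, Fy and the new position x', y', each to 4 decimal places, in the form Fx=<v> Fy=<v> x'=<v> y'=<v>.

Fx=-5.7515 Fy=-17.3728 x'=10.4249 y'=5.2627

F_att = 1·(g−p) = 1·(-6,-17) = (-6.0000,-17.0000)
o1: d²=65 > ρ²=57 → inactive
o2: d²=137 > ρ²=57 → inactive
o3: d²=13 ≤ ρ²=57; F_rep = 21·(2,-3)/13² = (0.2485,-0.3728)
F = F_att + ΣF_rep = (-5.7515,-17.3728)
p' = p + 1/10·F = (10.4249,5.2627)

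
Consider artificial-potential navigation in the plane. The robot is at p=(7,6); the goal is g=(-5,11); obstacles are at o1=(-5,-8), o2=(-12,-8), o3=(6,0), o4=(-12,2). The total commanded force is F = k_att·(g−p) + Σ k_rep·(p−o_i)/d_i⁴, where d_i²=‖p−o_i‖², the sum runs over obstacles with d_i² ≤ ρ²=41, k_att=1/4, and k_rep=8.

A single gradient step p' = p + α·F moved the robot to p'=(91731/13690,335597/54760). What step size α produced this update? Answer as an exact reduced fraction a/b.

α = 1/10

F_att = 1/4·(g−p) = 1/4·(-12,5) = (-3.0000,1.2500)
o1: d²=340 > ρ²=41 → inactive
o2: d²=557 > ρ²=41 → inactive
o3: d²=37 ≤ ρ²=41; F_rep = 8·(1,6)/37² = (0.0058,0.0351)
o4: d²=377 > ρ²=41 → inactive
F = F_att + ΣF_rep = (-2.9942,1.2851)
Δp = p'−p = (-0.2994,0.1285); α = Δx/Fx = (-4099/13690) / (-4099/1369) = 1/10
check: Δy/Fy = (7037/54760) / (7037/5476) = 1/10 ✓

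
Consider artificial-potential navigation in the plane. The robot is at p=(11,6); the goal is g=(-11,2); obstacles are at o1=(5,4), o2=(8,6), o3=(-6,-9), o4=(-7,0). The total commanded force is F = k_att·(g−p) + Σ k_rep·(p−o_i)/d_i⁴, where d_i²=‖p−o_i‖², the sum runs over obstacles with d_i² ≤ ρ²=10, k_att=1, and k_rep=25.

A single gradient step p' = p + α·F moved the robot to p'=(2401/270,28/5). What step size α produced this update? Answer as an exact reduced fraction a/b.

F_att = 1·(g−p) = 1·(-22,-4) = (-22.0000,-4.0000)
o1: d²=40 > ρ²=10 → inactive
o2: d²=9 ≤ ρ²=10; F_rep = 25·(3,0)/9² = (0.9259,0.0000)
o3: d²=514 > ρ²=10 → inactive
o4: d²=360 > ρ²=10 → inactive
F = F_att + ΣF_rep = (-21.0741,-4.0000)
Δp = p'−p = (-2.1074,-0.4000); α = Δx/Fx = (-569/270) / (-569/27) = 1/10
check: Δy/Fy = (-2/5) / (-4) = 1/10 ✓

α = 1/10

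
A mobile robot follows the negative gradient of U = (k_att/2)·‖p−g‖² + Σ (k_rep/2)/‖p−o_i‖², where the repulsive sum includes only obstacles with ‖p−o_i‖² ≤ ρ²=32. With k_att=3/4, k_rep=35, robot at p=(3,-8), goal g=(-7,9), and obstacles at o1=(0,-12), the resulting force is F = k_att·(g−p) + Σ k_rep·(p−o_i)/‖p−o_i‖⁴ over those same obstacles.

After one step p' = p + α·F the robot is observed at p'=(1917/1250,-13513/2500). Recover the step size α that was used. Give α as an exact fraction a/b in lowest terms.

F_att = 3/4·(g−p) = 3/4·(-10,17) = (-7.5000,12.7500)
o1: d²=25 ≤ ρ²=32; F_rep = 35·(3,4)/25² = (0.1680,0.2240)
F = F_att + ΣF_rep = (-7.3320,12.9740)
Δp = p'−p = (-1.4664,2.5948); α = Δx/Fx = (-1833/1250) / (-1833/250) = 1/5
check: Δy/Fy = (6487/2500) / (6487/500) = 1/5 ✓

α = 1/5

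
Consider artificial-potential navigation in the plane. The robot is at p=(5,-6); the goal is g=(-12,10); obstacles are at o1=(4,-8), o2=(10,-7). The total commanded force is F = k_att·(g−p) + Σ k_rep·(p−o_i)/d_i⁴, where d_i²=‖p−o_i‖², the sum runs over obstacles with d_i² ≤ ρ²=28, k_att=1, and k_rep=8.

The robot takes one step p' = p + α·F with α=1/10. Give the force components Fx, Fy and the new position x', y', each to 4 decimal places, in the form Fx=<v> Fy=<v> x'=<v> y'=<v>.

Fx=-16.7392 Fy=16.6518 x'=3.3261 y'=-4.3348

F_att = 1·(g−p) = 1·(-17,16) = (-17.0000,16.0000)
o1: d²=5 ≤ ρ²=28; F_rep = 8·(1,2)/5² = (0.3200,0.6400)
o2: d²=26 ≤ ρ²=28; F_rep = 8·(-5,1)/26² = (-0.0592,0.0118)
F = F_att + ΣF_rep = (-16.7392,16.6518)
p' = p + 1/10·F = (3.3261,-4.3348)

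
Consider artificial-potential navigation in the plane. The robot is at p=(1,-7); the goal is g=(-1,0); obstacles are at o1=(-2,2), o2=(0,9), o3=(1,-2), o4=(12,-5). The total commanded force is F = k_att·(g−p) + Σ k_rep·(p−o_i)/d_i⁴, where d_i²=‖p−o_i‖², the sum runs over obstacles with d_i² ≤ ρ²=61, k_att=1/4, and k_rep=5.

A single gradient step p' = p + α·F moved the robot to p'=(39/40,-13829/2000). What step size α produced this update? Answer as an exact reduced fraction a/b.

F_att = 1/4·(g−p) = 1/4·(-2,7) = (-0.5000,1.7500)
o1: d²=90 > ρ²=61 → inactive
o2: d²=257 > ρ²=61 → inactive
o3: d²=25 ≤ ρ²=61; F_rep = 5·(0,-5)/25² = (0.0000,-0.0400)
o4: d²=125 > ρ²=61 → inactive
F = F_att + ΣF_rep = (-0.5000,1.7100)
Δp = p'−p = (-0.0250,0.0855); α = Δx/Fx = (-1/40) / (-1/2) = 1/20
check: Δy/Fy = (171/2000) / (171/100) = 1/20 ✓

α = 1/20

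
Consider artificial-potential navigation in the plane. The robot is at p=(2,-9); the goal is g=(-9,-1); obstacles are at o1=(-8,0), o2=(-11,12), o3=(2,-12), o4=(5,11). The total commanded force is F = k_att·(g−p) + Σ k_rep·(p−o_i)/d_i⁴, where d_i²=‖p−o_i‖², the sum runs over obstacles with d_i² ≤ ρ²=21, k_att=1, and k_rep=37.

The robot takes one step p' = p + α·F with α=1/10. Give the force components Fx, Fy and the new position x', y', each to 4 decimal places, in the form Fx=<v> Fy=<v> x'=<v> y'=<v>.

Fx=-11.0000 Fy=9.3704 x'=0.9000 y'=-8.0630

F_att = 1·(g−p) = 1·(-11,8) = (-11.0000,8.0000)
o1: d²=181 > ρ²=21 → inactive
o2: d²=610 > ρ²=21 → inactive
o3: d²=9 ≤ ρ²=21; F_rep = 37·(0,3)/9² = (0.0000,1.3704)
o4: d²=409 > ρ²=21 → inactive
F = F_att + ΣF_rep = (-11.0000,9.3704)
p' = p + 1/10·F = (0.9000,-8.0630)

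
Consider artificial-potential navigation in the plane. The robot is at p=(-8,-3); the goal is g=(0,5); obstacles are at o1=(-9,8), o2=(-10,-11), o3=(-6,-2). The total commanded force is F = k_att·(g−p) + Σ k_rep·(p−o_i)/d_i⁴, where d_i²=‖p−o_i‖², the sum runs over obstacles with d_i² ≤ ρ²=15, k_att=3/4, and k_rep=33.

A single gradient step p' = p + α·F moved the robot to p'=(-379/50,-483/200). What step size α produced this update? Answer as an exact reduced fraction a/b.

α = 1/8

F_att = 3/4·(g−p) = 3/4·(8,8) = (6.0000,6.0000)
o1: d²=122 > ρ²=15 → inactive
o2: d²=68 > ρ²=15 → inactive
o3: d²=5 ≤ ρ²=15; F_rep = 33·(-2,-1)/5² = (-2.6400,-1.3200)
F = F_att + ΣF_rep = (3.3600,4.6800)
Δp = p'−p = (0.4200,0.5850); α = Δx/Fx = (21/50) / (84/25) = 1/8
check: Δy/Fy = (117/200) / (117/25) = 1/8 ✓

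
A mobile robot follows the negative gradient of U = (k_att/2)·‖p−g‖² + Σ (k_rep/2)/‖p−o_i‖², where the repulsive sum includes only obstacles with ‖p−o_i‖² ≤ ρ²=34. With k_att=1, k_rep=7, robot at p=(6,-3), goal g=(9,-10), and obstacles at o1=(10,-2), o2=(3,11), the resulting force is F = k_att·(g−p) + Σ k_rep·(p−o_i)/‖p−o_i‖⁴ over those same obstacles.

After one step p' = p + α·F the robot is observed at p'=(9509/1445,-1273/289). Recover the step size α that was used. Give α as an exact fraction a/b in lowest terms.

α = 1/5

F_att = 1·(g−p) = 1·(3,-7) = (3.0000,-7.0000)
o1: d²=17 ≤ ρ²=34; F_rep = 7·(-4,-1)/17² = (-0.0969,-0.0242)
o2: d²=205 > ρ²=34 → inactive
F = F_att + ΣF_rep = (2.9031,-7.0242)
Δp = p'−p = (0.5806,-1.4048); α = Δx/Fx = (839/1445) / (839/289) = 1/5
check: Δy/Fy = (-406/289) / (-2030/289) = 1/5 ✓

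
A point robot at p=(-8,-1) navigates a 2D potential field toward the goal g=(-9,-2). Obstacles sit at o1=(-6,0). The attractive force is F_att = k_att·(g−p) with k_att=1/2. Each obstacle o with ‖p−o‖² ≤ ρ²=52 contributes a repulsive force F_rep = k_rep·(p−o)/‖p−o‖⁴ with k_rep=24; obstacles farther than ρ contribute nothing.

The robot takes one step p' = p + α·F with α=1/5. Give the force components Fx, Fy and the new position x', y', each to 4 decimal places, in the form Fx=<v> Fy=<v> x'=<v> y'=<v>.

Fx=-2.4200 Fy=-1.4600 x'=-8.4840 y'=-1.2920

F_att = 1/2·(g−p) = 1/2·(-1,-1) = (-0.5000,-0.5000)
o1: d²=5 ≤ ρ²=52; F_rep = 24·(-2,-1)/5² = (-1.9200,-0.9600)
F = F_att + ΣF_rep = (-2.4200,-1.4600)
p' = p + 1/5·F = (-8.4840,-1.2920)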